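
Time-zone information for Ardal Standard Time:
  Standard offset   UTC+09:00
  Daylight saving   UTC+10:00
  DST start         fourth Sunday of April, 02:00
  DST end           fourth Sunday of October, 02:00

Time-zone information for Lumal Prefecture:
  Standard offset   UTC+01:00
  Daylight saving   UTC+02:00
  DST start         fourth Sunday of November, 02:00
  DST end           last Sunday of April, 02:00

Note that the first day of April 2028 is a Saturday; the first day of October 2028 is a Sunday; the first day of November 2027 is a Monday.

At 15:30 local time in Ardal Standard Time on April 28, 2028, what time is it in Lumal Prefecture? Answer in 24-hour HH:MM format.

1 April 2028 is a Saturday, so the first Sunday is April 2 and the fourth is April 23.
1 October 2028 is a Sunday, so the first Sunday is October 1 and the fourth is October 22.
Daylight saving runs 23 April – 22 October; April 28, 2028 is inside that window, so Ardal Standard Time is at UTC+10:00.
15:30 Ardal Standard Time − 10h = 05:30 UTC.
1 November 2027 is a Monday, so the first Sunday is November 7 and the fourth is November 28.
1 April 2028 is a Saturday, so Sundays fall on 2, 9, 16, 23, 30; the last is April 30.
At the standard offset (UTC+01:00), 05:30 UTC + 1h = 06:30 Lumal Prefecture standard time.
Daylight saving runs 28 November 2027 – 30 April 2028; the standard-time date in Lumal Prefecture, April 28, 2028, is inside that window, so Lumal Prefecture is at UTC+02:00.
05:30 UTC + 2h = 07:30 Lumal Prefecture.

07:30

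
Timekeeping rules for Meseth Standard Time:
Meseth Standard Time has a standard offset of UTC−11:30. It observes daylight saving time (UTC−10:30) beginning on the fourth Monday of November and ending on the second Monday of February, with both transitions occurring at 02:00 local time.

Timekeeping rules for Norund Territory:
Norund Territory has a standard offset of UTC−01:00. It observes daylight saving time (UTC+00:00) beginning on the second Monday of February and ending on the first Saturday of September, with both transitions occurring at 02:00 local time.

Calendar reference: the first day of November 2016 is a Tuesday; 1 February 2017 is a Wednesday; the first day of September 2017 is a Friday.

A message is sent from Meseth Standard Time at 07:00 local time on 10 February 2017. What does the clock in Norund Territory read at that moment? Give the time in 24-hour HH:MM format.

1 November 2016 is a Tuesday, so the first Monday is November 7 and the fourth is November 28.
1 February 2017 is a Wednesday, so the first Monday is February 6 and the second is February 13.
10 February 2017 lies within the daylight-saving period (28 November 2016 – 13 February 2017), so Meseth Standard Time is on daylight time, UTC−10:30.
07:00 Meseth Standard Time + 10h30m = 17:30 UTC.
1 February 2017 is a Wednesday, so the first Monday is February 6 and the second is February 13.
1 September 2017 is a Friday, so the first Saturday is September 2.
At the standard offset (UTC−01:00), 17:30 UTC − 1h = 16:30 Norund Territory standard time.
The standard-time date in Norund Territory, 10 February 2017, is outside the daylight-saving period (13 February – 2 September), so Norund Territory is on standard time, UTC−01:00.
17:30 UTC − 1h = 16:30 Norund Territory.

16:30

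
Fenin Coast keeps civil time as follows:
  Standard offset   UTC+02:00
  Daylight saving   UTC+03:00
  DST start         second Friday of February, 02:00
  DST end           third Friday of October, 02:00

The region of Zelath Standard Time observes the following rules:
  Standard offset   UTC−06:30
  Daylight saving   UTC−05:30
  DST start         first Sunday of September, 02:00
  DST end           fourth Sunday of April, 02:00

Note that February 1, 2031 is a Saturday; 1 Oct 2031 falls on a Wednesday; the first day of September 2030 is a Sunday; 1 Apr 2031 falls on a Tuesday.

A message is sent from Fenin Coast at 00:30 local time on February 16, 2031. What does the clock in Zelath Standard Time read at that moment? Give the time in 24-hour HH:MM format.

16:00

1 February 2031 is a Saturday, so the first Friday is February 7 and the second is February 14.
1 October 2031 is a Wednesday, so the first Friday is October 3 and the third is October 17.
February 16, 2031 falls between 14 February and 17 October, so daylight saving is in effect and Fenin Coast is at UTC+03:00.
00:30 Fenin Coast − 3h = 21:30 UTC (rolling into the previous day, 15 February 2031).
1 September 2030 is a Sunday, so the first Sunday is September 1.
1 April 2031 is a Tuesday, so the first Sunday is April 6 and the fourth is April 27.
At the standard offset (UTC−06:30), 21:30 UTC − 6h30m = 15:00 Zelath Standard Time standard time.
Daylight saving runs 1 September 2030 – 27 April 2031; the standard-time date in Zelath Standard Time, February 15, 2031, is inside that window, so Zelath Standard Time is at UTC−05:30.
21:30 UTC − 5h30m = 16:00 Zelath Standard Time.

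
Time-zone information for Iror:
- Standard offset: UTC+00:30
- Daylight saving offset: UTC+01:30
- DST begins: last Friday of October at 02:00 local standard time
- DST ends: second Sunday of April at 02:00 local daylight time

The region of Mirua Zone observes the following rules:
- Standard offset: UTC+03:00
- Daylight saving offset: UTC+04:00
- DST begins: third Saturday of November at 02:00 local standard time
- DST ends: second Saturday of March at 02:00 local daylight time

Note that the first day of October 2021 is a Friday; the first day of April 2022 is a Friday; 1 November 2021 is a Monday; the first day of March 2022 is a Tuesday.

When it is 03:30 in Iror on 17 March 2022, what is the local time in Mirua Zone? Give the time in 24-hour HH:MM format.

05:00

1 October 2021 is a Friday, so Fridays fall on 1, 8, 15, 22, 29; the last is October 29.
1 April 2022 is a Friday, so the first Sunday is April 3 and the second is April 10.
17 March 2022 lies within the daylight-saving period (29 October 2021 – 10 April 2022), so Iror is on daylight time, UTC+01:30.
03:30 Iror − 1h30m = 02:00 UTC.
1 November 2021 is a Monday, so the first Saturday is November 6 and the third is November 20.
1 March 2022 is a Tuesday, so the first Saturday is March 5 and the second is March 12.
At the standard offset (UTC+03:00), 02:00 UTC + 3h = 05:00 Mirua Zone standard time.
Daylight saving runs 20 November 2021 – 12 March 2022; the standard-time date in Mirua Zone, 17 March 2022, is outside that window, so Mirua Zone is on standard time at UTC+03:00.
02:00 UTC + 3h = 05:00 Mirua Zone.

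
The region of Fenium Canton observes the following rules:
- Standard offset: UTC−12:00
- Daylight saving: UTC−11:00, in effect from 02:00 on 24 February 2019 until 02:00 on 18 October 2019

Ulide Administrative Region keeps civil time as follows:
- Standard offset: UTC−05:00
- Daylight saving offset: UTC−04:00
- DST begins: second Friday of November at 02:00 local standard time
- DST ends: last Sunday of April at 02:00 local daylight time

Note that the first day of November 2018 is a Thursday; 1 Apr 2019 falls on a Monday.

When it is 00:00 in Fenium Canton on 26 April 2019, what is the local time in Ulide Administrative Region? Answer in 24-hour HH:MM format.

07:00

26 April 2019 lies within the daylight-saving period (24 February – 18 October), so Fenium Canton is on daylight time, UTC−11:00.
00:00 Fenium Canton + 11h = 11:00 UTC.
1 November 2018 is a Thursday, so the first Friday is November 2 and the second is November 9.
1 April 2019 is a Monday, so Sundays fall on 7, 14, 21, 28; the last is April 28.
At the standard offset (UTC−05:00), 11:00 UTC − 5h = 06:00 Ulide Administrative Region standard time.
The standard-time date in Ulide Administrative Region, 26 April 2019, falls between 9 November 2018 and 28 April 2019, so daylight saving is in effect and Ulide Administrative Region is at UTC−04:00.
11:00 UTC − 4h = 07:00 Ulide Administrative Region.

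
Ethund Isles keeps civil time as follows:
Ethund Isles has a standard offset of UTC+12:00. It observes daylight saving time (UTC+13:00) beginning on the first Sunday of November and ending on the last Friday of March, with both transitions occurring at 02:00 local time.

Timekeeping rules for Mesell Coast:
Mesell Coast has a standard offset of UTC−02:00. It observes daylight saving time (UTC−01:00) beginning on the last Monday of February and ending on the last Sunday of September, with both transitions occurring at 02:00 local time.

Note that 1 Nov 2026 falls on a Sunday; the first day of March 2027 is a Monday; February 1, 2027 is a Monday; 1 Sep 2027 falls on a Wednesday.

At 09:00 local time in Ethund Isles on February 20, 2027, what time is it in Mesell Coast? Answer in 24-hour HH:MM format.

1 November 2026 is a Sunday, so the first Sunday is November 1.
1 March 2027 is a Monday, so Fridays fall on 5, 12, 19, 26; the last is March 26.
February 20, 2027 falls between 1 November 2026 and 26 March 2027, so daylight saving is in effect and Ethund Isles is at UTC+13:00.
09:00 Ethund Isles − 13h = 20:00 UTC (rolling into the previous day, 19 February 2027).
1 February 2027 is a Monday, so Mondays fall on 1, 8, 15, 22; the last is February 22.
1 September 2027 is a Wednesday, so Sundays fall on 5, 12, 19, 26; the last is September 26.
At the standard offset (UTC−02:00), 20:00 UTC − 2h = 18:00 Mesell Coast standard time.
The standard-time date in Mesell Coast, February 19, 2027, does not fall between 22 February and 26 September, so daylight saving is not in effect and Mesell Coast is at UTC−02:00.
20:00 UTC − 2h = 18:00 Mesell Coast.

18:00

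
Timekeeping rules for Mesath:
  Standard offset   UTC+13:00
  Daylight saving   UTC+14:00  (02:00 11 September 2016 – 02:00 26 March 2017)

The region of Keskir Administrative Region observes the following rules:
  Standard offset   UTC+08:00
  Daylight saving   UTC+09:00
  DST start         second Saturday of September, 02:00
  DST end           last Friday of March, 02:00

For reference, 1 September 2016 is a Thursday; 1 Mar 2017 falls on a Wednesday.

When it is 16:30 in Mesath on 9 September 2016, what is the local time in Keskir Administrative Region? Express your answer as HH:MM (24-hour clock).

9 September 2016 is outside the daylight-saving period (11 September 2016 – 26 March 2017), so Mesath is on standard time, UTC+13:00.
16:30 Mesath − 13h = 03:30 UTC.
1 September 2016 is a Thursday, so the first Saturday is September 3 and the second is September 10.
1 March 2017 is a Wednesday, so Fridays fall on 3, 10, 17, 24, 31; the last is March 31.
At the standard offset (UTC+08:00), 03:30 UTC + 8h = 11:30 Keskir Administrative Region standard time.
The standard-time date in Keskir Administrative Region, 9 September 2016, does not fall between 10 September 2016 and 31 March 2017, so daylight saving is not in effect and Keskir Administrative Region is at UTC+08:00.
03:30 UTC + 8h = 11:30 Keskir Administrative Region.

11:30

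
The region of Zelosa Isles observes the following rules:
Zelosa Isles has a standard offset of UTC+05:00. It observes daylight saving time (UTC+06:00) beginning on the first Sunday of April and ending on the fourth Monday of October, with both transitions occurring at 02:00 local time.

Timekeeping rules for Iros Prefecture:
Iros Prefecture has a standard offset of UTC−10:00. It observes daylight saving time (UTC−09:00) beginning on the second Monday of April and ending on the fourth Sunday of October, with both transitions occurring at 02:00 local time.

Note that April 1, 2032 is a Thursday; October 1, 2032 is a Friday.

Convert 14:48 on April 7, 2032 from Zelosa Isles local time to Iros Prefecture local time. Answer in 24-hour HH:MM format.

1 April 2032 is a Thursday, so the first Sunday is April 4.
1 October 2032 is a Friday, so the first Monday is October 4 and the fourth is October 25.
Daylight saving runs 4 April – 25 October; April 7, 2032 is inside that window, so Zelosa Isles is at UTC+06:00.
14:48 Zelosa Isles − 6h = 08:48 UTC.
1 April 2032 is a Thursday, so the first Monday is April 5 and the second is April 12.
1 October 2032 is a Friday, so the first Sunday is October 3 and the fourth is October 24.
At the standard offset (UTC−10:00), 08:48 UTC − 10h = 22:48 Iros Prefecture standard time (rolling into the previous day, 6 April 2032).
Daylight saving runs 12 April – 24 October; the standard-time date in Iros Prefecture, April 6, 2032, is outside that window, so Iros Prefecture is on standard time at UTC−10:00.
08:48 UTC − 10h = 22:48 Iros Prefecture (rolling into the previous day, 6 April 2032).

22:48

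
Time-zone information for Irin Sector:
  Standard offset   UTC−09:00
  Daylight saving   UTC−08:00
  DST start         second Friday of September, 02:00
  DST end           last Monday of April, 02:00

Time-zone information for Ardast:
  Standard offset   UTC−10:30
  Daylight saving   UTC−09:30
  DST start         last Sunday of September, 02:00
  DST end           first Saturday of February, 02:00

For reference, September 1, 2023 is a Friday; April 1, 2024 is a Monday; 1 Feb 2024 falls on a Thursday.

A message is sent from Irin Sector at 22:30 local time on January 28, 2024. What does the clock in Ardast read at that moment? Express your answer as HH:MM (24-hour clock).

1 September 2023 is a Friday, so the first Friday is September 1 and the second is September 8.
1 April 2024 is a Monday, so Mondays fall on 1, 8, 15, 22, 29; the last is April 29.
Daylight saving runs 8 September 2023 – 29 April 2024; January 28, 2024 is inside that window, so Irin Sector is at UTC−08:00.
22:30 Irin Sector + 8h = 06:30 UTC (rolling into the next day, 29 January 2024).
1 September 2023 is a Friday, so Sundays fall on 3, 10, 17, 24; the last is September 24.
1 February 2024 is a Thursday, so the first Saturday is February 3.
At the standard offset (UTC−10:30), 06:30 UTC − 10h30m = 20:00 Ardast standard time (rolling into the previous day, 28 January 2024).
Daylight saving runs 24 September 2023 – 3 February 2024; the standard-time date in Ardast, January 28, 2024, is inside that window, so Ardast is at UTC−09:30.
06:30 UTC − 9h30m = 21:00 Ardast (rolling into the previous day, 28 January 2024).

21:00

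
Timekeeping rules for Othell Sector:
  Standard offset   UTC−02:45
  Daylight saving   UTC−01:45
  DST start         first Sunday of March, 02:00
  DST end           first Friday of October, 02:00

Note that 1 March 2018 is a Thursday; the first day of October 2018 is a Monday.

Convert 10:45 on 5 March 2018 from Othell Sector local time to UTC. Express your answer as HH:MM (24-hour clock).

1 March 2018 is a Thursday, so the first Sunday is March 4.
1 October 2018 is a Monday, so the first Friday is October 5.
5 March 2018 lies within the daylight-saving period (4 March – 5 October), so Othell Sector is on daylight time, UTC−01:45.
10:45 local + 1h45m = 12:30 UTC.

12:30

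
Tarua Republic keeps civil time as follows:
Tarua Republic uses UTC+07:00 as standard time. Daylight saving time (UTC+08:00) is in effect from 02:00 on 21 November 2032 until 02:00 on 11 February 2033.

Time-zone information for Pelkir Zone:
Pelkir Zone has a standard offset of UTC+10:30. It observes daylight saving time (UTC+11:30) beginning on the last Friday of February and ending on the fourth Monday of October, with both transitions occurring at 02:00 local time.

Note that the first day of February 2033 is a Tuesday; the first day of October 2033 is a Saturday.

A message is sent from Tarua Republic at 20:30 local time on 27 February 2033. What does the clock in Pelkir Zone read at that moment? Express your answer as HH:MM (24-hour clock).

01:00

Daylight saving runs 21 November 2032 – 11 February 2033; 27 February 2033 is outside that window, so Tarua Republic is on standard time at UTC+07:00.
20:30 Tarua Republic − 7h = 13:30 UTC.
1 February 2033 is a Tuesday, so Fridays fall on 4, 11, 18, 25; the last is February 25.
1 October 2033 is a Saturday, so the first Monday is October 3 and the fourth is October 24.
At the standard offset (UTC+10:30), 13:30 UTC + 10h30m = 00:00 Pelkir Zone standard time (rolling into the next day, 28 February 2033).
Daylight saving runs 25 February – 24 October; the standard-time date in Pelkir Zone, 28 February 2033, is inside that window, so Pelkir Zone is at UTC+11:30.
13:30 UTC + 11h30m = 01:00 Pelkir Zone (rolling into the next day, 28 February 2033).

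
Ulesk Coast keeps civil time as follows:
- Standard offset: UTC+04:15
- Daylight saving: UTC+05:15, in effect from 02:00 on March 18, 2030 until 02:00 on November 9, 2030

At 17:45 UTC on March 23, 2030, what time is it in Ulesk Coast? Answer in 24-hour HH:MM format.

At the standard offset (UTC+04:15), 17:45 UTC + 4h15m = 22:00 Ulesk Coast standard time.
The standard-time date in Ulesk Coast, March 23, 2030, lies within the daylight-saving period (18 March – 9 November), so Ulesk Coast is on daylight time, UTC+05:15.
17:45 UTC + 5h15m = 23:00 local.

23:00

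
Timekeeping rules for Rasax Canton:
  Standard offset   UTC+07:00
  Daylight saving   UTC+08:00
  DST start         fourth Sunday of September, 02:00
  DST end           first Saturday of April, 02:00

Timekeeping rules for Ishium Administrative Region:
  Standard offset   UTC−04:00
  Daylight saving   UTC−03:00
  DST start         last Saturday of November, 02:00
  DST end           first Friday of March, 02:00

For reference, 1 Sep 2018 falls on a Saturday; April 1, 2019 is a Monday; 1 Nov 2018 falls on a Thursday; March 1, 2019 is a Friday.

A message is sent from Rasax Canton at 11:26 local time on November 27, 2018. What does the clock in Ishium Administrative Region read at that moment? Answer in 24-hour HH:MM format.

1 September 2018 is a Saturday, so the first Sunday is September 2 and the fourth is September 23.
1 April 2019 is a Monday, so the first Saturday is April 6.
Daylight saving runs 23 September 2018 – 6 April 2019; November 27, 2018 is inside that window, so Rasax Canton is at UTC+08:00.
11:26 Rasax Canton − 8h = 03:26 UTC.
1 November 2018 is a Thursday, so Saturdays fall on 3, 10, 17, 24; the last is November 24.
1 March 2019 is a Friday, so the first Friday is March 1.
At the standard offset (UTC−04:00), 03:26 UTC − 4h = 23:26 Ishium Administrative Region standard time (rolling into the previous day, 26 November 2018).
The standard-time date in Ishium Administrative Region, November 26, 2018, falls between 24 November 2018 and 1 March 2019, so daylight saving is in effect and Ishium Administrative Region is at UTC−03:00.
03:26 UTC − 3h = 00:26 Ishium Administrative Region.

00:26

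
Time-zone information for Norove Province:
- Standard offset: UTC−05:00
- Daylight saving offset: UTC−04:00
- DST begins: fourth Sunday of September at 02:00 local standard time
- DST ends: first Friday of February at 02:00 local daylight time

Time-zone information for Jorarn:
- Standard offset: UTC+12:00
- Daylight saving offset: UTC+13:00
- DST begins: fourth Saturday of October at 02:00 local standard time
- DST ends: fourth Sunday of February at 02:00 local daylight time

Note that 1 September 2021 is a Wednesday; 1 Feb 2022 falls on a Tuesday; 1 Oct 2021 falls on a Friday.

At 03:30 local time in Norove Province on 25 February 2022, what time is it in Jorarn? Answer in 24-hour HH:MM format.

21:30

1 September 2021 is a Wednesday, so the first Sunday is September 5 and the fourth is September 26.
1 February 2022 is a Tuesday, so the first Friday is February 4.
25 February 2022 is outside the daylight-saving period (26 September 2021 – 4 February 2022), so Norove Province is on standard time, UTC−05:00.
03:30 Norove Province + 5h = 08:30 UTC.
1 October 2021 is a Friday, so the first Saturday is October 2 and the fourth is October 23.
1 February 2022 is a Tuesday, so the first Sunday is February 6 and the fourth is February 27.
At the standard offset (UTC+12:00), 08:30 UTC + 12h = 20:30 Jorarn standard time.
The standard-time date in Jorarn, 25 February 2022, falls between 23 October 2021 and 27 February 2022, so daylight saving is in effect and Jorarn is at UTC+13:00.
08:30 UTC + 13h = 21:30 Jorarn.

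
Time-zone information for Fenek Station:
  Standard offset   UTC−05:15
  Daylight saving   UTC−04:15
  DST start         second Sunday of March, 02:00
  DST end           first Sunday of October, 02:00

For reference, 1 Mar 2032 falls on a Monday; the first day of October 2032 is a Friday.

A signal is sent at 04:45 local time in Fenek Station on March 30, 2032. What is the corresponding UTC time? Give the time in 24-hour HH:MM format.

09:00

1 March 2032 is a Monday, so the first Sunday is March 7 and the second is March 14.
1 October 2032 is a Friday, so the first Sunday is October 3.
March 30, 2032 lies within the daylight-saving period (14 March – 3 October), so Fenek Station is on daylight time, UTC−04:15.
04:45 local + 4h15m = 09:00 UTC.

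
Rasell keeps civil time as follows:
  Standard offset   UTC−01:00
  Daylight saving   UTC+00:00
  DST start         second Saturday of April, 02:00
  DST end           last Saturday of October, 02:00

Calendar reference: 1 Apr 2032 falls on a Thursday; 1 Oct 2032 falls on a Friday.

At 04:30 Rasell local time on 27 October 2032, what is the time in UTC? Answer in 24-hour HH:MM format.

1 April 2032 is a Thursday, so the first Saturday is April 3 and the second is April 10.
1 October 2032 is a Friday, so Saturdays fall on 2, 9, 16, 23, 30; the last is October 30.
27 October 2032 lies within the daylight-saving period (10 April – 30 October), so Rasell is on daylight time, UTC+00:00.
04:30 local − 0h = 04:30 UTC.

04:30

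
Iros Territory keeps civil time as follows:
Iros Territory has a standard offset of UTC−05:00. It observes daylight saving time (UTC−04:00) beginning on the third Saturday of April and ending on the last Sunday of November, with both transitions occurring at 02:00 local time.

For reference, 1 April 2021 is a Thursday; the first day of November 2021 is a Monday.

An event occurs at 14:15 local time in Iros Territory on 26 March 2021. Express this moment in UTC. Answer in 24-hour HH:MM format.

19:15

1 April 2021 is a Thursday, so the first Saturday is April 3 and the third is April 17.
1 November 2021 is a Monday, so Sundays fall on 7, 14, 21, 28; the last is November 28.
26 March 2021 is outside the daylight-saving period (17 April – 28 November), so Iros Territory is on standard time, UTC−05:00.
14:15 local + 5h = 19:15 UTC.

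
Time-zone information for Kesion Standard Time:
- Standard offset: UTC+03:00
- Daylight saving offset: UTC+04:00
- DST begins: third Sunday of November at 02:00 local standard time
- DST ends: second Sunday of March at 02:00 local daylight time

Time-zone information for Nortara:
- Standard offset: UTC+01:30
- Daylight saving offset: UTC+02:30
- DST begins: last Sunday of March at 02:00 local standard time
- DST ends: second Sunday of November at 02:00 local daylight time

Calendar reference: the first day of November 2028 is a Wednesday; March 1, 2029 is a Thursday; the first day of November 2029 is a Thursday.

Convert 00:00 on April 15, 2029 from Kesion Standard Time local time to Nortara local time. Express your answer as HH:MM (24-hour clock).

23:30

1 November 2028 is a Wednesday, so the first Sunday is November 5 and the third is November 19.
1 March 2029 is a Thursday, so the first Sunday is March 4 and the second is March 11.
Daylight saving runs 19 November 2028 – 11 March 2029; April 15, 2029 is outside that window, so Kesion Standard Time is on standard time at UTC+03:00.
00:00 Kesion Standard Time − 3h = 21:00 UTC (rolling into the previous day, 14 April 2029).
1 March 2029 is a Thursday, so Sundays fall on 4, 11, 18, 25; the last is March 25.
1 November 2029 is a Thursday, so the first Sunday is November 4 and the second is November 11.
At the standard offset (UTC+01:30), 21:00 UTC + 1h30m = 22:30 Nortara standard time.
Daylight saving runs 25 March – 11 November; the standard-time date in Nortara, April 14, 2029, is inside that window, so Nortara is at UTC+02:30.
21:00 UTC + 2h30m = 23:30 Nortara.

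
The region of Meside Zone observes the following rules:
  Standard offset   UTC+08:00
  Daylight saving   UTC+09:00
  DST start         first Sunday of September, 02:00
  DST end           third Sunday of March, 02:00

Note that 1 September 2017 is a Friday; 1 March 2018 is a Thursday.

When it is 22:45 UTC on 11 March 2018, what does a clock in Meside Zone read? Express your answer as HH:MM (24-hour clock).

07:45

1 September 2017 is a Friday, so the first Sunday is September 3.
1 March 2018 is a Thursday, so the first Sunday is March 4 and the third is March 18.
At the standard offset (UTC+08:00), 22:45 UTC + 8h = 06:45 Meside Zone standard time (rolling into the next day, 12 March 2018).
Daylight saving runs 3 September 2017 – 18 March 2018; the standard-time date in Meside Zone, 12 March 2018, is inside that window, so Meside Zone is at UTC+09:00.
22:45 UTC + 9h = 07:45 local (rolling into the next day, 12 March 2018).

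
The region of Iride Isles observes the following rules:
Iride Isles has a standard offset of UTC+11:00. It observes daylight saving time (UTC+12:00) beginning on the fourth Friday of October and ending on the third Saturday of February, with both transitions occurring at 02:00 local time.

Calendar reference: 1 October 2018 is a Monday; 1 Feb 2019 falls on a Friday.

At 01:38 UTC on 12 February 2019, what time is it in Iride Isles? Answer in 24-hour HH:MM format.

1 October 2018 is a Monday, so the first Friday is October 5 and the fourth is October 26.
1 February 2019 is a Friday, so the first Saturday is February 2 and the third is February 16.
At the standard offset (UTC+11:00), 01:38 UTC + 11h = 12:38 Iride Isles standard time.
The standard-time date in Iride Isles, 12 February 2019, falls between 26 October 2018 and 16 February 2019, so daylight saving is in effect and Iride Isles is at UTC+12:00.
01:38 UTC + 12h = 13:38 local.

13:38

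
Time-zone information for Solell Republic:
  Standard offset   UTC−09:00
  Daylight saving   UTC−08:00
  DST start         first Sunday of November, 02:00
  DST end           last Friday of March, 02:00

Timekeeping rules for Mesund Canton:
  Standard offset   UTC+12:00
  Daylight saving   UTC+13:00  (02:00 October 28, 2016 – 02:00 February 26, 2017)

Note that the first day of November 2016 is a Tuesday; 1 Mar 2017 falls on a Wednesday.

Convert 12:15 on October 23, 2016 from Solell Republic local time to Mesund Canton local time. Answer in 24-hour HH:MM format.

1 November 2016 is a Tuesday, so the first Sunday is November 6.
1 March 2017 is a Wednesday, so Fridays fall on 3, 10, 17, 24, 31; the last is March 31.
October 23, 2016 is outside the daylight-saving period (6 November 2016 – 31 March 2017), so Solell Republic is on standard time, UTC−09:00.
12:15 Solell Republic + 9h = 21:15 UTC.
At the standard offset (UTC+12:00), 21:15 UTC + 12h = 09:15 Mesund Canton standard time (rolling into the next day, 24 October 2016).
Daylight saving runs 28 October 2016 – 26 February 2017; the standard-time date in Mesund Canton, October 24, 2016, is outside that window, so Mesund Canton is on standard time at UTC+12:00.
21:15 UTC + 12h = 09:15 Mesund Canton (rolling into the next day, 24 October 2016).

09:15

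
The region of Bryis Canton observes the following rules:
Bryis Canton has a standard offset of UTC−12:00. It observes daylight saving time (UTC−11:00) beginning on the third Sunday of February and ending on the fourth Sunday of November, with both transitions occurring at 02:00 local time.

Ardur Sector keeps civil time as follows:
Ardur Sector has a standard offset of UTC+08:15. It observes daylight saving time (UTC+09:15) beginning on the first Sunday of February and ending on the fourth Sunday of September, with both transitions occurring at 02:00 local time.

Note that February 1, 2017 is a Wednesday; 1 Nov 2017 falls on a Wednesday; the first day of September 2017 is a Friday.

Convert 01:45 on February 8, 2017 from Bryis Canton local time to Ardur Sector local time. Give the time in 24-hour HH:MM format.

23:00

1 February 2017 is a Wednesday, so the first Sunday is February 5 and the third is February 19.
1 November 2017 is a Wednesday, so the first Sunday is November 5 and the fourth is November 26.
February 8, 2017 does not fall between 19 February and 26 November, so daylight saving is not in effect and Bryis Canton is at UTC−12:00.
01:45 Bryis Canton + 12h = 13:45 UTC.
1 February 2017 is a Wednesday, so the first Sunday is February 5.
1 September 2017 is a Friday, so the first Sunday is September 3 and the fourth is September 24.
At the standard offset (UTC+08:15), 13:45 UTC + 8h15m = 22:00 Ardur Sector standard time.
The standard-time date in Ardur Sector, February 8, 2017, falls between 5 February and 24 September, so daylight saving is in effect and Ardur Sector is at UTC+09:15.
13:45 UTC + 9h15m = 23:00 Ardur Sector.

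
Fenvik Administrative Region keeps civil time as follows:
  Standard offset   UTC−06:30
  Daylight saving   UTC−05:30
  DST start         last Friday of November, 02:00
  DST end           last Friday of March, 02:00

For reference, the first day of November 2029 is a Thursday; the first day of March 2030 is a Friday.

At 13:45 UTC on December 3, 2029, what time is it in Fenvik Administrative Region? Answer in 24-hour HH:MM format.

1 November 2029 is a Thursday, so Fridays fall on 2, 9, 16, 23, 30; the last is November 30.
1 March 2030 is a Friday, so Fridays fall on 1, 8, 15, 22, 29; the last is March 29.
At the standard offset (UTC−06:30), 13:45 UTC − 6h30m = 07:15 Fenvik Administrative Region standard time.
Daylight saving runs 30 November 2029 – 29 March 2030; the standard-time date in Fenvik Administrative Region, December 3, 2029, is inside that window, so Fenvik Administrative Region is at UTC−05:30.
13:45 UTC − 5h30m = 08:15 local.

08:15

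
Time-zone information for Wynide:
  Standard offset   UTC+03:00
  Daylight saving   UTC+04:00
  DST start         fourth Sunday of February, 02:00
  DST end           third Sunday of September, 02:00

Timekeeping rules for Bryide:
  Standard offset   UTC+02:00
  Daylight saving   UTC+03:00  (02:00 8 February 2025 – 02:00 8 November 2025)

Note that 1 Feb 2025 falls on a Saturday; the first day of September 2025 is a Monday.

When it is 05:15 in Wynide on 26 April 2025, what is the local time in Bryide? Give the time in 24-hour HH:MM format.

1 February 2025 is a Saturday, so the first Sunday is February 2 and the fourth is February 23.
1 September 2025 is a Monday, so the first Sunday is September 7 and the third is September 21.
26 April 2025 falls between 23 February and 21 September, so daylight saving is in effect and Wynide is at UTC+04:00.
05:15 Wynide − 4h = 01:15 UTC.
At the standard offset (UTC+02:00), 01:15 UTC + 2h = 03:15 Bryide standard time.
Daylight saving runs 8 February – 8 November; the standard-time date in Bryide, 26 April 2025, is inside that window, so Bryide is at UTC+03:00.
01:15 UTC + 3h = 04:15 Bryide.

04:15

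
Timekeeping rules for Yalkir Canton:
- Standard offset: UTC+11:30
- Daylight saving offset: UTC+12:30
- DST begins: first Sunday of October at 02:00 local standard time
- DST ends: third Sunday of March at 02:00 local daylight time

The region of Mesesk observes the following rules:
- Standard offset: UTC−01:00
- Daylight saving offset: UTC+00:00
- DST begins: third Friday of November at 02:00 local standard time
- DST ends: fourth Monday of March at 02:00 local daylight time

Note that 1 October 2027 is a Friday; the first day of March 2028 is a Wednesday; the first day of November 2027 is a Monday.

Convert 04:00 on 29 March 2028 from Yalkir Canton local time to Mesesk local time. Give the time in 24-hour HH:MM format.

1 October 2027 is a Friday, so the first Sunday is October 3.
1 March 2028 is a Wednesday, so the first Sunday is March 5 and the third is March 19.
29 March 2028 does not fall between 3 October 2027 and 19 March 2028, so daylight saving is not in effect and Yalkir Canton is at UTC+11:30.
04:00 Yalkir Canton − 11h30m = 16:30 UTC (rolling into the previous day, 28 March 2028).
1 November 2027 is a Monday, so the first Friday is November 5 and the third is November 19.
1 March 2028 is a Wednesday, so the first Monday is March 6 and the fourth is March 27.
At the standard offset (UTC−01:00), 16:30 UTC − 1h = 15:30 Mesesk standard time.
The standard-time date in Mesesk, 28 March 2028, does not fall between 19 November 2027 and 27 March 2028, so daylight saving is not in effect and Mesesk is at UTC−01:00.
16:30 UTC − 1h = 15:30 Mesesk.

15:30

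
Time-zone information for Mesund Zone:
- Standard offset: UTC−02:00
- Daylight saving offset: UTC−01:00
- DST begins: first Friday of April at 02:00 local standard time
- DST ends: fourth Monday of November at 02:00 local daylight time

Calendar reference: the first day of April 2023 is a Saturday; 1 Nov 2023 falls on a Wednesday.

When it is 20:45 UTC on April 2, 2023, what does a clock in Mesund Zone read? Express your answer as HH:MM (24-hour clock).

1 April 2023 is a Saturday, so the first Friday is April 7.
1 November 2023 is a Wednesday, so the first Monday is November 6 and the fourth is November 27.
At the standard offset (UTC−02:00), 20:45 UTC − 2h = 18:45 Mesund Zone standard time.
Daylight saving runs 7 April – 27 November; the standard-time date in Mesund Zone, April 2, 2023, is outside that window, so Mesund Zone is on standard time at UTC−02:00.
20:45 UTC − 2h = 18:45 local.

18:45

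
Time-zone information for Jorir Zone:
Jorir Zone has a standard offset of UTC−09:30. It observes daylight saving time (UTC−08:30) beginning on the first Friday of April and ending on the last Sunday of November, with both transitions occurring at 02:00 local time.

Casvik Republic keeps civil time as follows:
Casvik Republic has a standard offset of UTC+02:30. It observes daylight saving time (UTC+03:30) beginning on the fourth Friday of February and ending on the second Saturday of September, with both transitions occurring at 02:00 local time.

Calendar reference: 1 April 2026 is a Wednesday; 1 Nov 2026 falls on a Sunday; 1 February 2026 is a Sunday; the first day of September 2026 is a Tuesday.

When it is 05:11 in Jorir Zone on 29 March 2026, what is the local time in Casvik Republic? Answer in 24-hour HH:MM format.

18:11

1 April 2026 is a Wednesday, so the first Friday is April 3.
1 November 2026 is a Sunday, so Sundays fall on 1, 8, 15, 22, 29; the last is November 29.
29 March 2026 does not fall between 3 April and 29 November, so daylight saving is not in effect and Jorir Zone is at UTC−09:30.
05:11 Jorir Zone + 9h30m = 14:41 UTC.
1 February 2026 is a Sunday, so the first Friday is February 6 and the fourth is February 27.
1 September 2026 is a Tuesday, so the first Saturday is September 5 and the second is September 12.
At the standard offset (UTC+02:30), 14:41 UTC + 2h30m = 17:11 Casvik Republic standard time.
The standard-time date in Casvik Republic, 29 March 2026, lies within the daylight-saving period (27 February – 12 September), so Casvik Republic is on daylight time, UTC+03:30.
14:41 UTC + 3h30m = 18:11 Casvik Republic.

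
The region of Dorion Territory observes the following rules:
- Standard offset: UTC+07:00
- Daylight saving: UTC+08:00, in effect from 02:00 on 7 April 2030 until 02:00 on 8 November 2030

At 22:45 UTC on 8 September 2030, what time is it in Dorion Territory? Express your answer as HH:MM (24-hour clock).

06:45

At the standard offset (UTC+07:00), 22:45 UTC + 7h = 05:45 Dorion Territory standard time (rolling into the next day, 9 September 2030).
The standard-time date in Dorion Territory, 9 September 2030, falls between 7 April and 8 November, so daylight saving is in effect and Dorion Territory is at UTC+08:00.
22:45 UTC + 8h = 06:45 local (rolling into the next day, 9 September 2030).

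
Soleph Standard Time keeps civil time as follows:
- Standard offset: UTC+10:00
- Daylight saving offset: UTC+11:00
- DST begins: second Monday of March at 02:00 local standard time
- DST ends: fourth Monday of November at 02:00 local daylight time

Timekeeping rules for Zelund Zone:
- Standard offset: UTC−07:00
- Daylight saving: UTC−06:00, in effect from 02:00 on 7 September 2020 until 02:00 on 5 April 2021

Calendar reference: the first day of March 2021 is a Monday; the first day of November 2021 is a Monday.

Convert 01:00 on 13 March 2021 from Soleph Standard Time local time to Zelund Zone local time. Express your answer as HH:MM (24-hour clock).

1 March 2021 is a Monday, so the first Monday is March 1 and the second is March 8.
1 November 2021 is a Monday, so the first Monday is November 1 and the fourth is November 22.
13 March 2021 falls between 8 March and 22 November, so daylight saving is in effect and Soleph Standard Time is at UTC+11:00.
01:00 Soleph Standard Time − 11h = 14:00 UTC (rolling into the previous day, 12 March 2021).
At the standard offset (UTC−07:00), 14:00 UTC − 7h = 07:00 Zelund Zone standard time.
The standard-time date in Zelund Zone, 12 March 2021, lies within the daylight-saving period (7 September 2020 – 5 April 2021), so Zelund Zone is on daylight time, UTC−06:00.
14:00 UTC − 6h = 08:00 Zelund Zone.

08:00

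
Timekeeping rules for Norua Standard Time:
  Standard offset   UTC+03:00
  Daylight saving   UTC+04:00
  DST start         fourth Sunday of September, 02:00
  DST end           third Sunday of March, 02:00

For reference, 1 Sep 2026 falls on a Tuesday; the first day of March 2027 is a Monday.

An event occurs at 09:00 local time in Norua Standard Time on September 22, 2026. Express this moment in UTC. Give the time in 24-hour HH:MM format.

06:00

1 September 2026 is a Tuesday, so the first Sunday is September 6 and the fourth is September 27.
1 March 2027 is a Monday, so the first Sunday is March 7 and the third is March 21.
September 22, 2026 is outside the daylight-saving period (27 September 2026 – 21 March 2027), so Norua Standard Time is on standard time, UTC+03:00.
09:00 local − 3h = 06:00 UTC.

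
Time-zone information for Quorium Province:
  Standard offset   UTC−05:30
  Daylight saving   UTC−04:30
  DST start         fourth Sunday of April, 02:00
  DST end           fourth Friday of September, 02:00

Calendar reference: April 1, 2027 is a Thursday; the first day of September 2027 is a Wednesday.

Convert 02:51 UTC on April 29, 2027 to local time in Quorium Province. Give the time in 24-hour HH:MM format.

22:21

1 April 2027 is a Thursday, so the first Sunday is April 4 and the fourth is April 25.
1 September 2027 is a Wednesday, so the first Friday is September 3 and the fourth is September 24.
At the standard offset (UTC−05:30), 02:51 UTC − 5h30m = 21:21 Quorium Province standard time (rolling into the previous day, 28 April 2027).
The standard-time date in Quorium Province, April 28, 2027, lies within the daylight-saving period (25 April – 24 September), so Quorium Province is on daylight time, UTC−04:30.
02:51 UTC − 4h30m = 22:21 local (rolling into the previous day, 28 April 2027).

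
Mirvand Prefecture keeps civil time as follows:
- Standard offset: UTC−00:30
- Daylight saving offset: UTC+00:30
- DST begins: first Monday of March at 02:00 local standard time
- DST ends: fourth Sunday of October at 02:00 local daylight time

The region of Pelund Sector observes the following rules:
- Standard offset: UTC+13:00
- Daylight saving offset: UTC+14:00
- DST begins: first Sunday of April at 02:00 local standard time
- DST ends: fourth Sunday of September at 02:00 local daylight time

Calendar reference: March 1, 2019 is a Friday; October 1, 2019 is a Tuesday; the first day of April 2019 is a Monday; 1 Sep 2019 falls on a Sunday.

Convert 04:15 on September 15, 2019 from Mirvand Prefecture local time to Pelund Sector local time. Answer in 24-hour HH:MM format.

17:45

1 March 2019 is a Friday, so the first Monday is March 4.
1 October 2019 is a Tuesday, so the first Sunday is October 6 and the fourth is October 27.
September 15, 2019 falls between 4 March and 27 October, so daylight saving is in effect and Mirvand Prefecture is at UTC+00:30.
04:15 Mirvand Prefecture − 0h30m = 03:45 UTC.
1 April 2019 is a Monday, so the first Sunday is April 7.
1 September 2019 is a Sunday, so the first Sunday is September 1 and the fourth is September 22.
At the standard offset (UTC+13:00), 03:45 UTC + 13h = 16:45 Pelund Sector standard time.
The standard-time date in Pelund Sector, September 15, 2019, falls between 7 April and 22 September, so daylight saving is in effect and Pelund Sector is at UTC+14:00.
03:45 UTC + 14h = 17:45 Pelund Sector.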